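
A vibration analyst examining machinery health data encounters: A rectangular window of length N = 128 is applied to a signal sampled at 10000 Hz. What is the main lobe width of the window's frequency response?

For a rectangular window of length N,
the main lobe width in frequency is 2*f_s/N.
= 2*10000/128 = 625/4 Hz
This determines the minimum frequency separation for resolving two sinusoids.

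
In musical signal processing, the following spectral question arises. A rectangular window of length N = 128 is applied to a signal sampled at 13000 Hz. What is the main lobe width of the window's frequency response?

For a rectangular window of length N,
the main lobe width in frequency is 2*f_s/N.
= 2*13000/128 = 1625/8 Hz
This determines the minimum frequency separation for resolving two sinusoids.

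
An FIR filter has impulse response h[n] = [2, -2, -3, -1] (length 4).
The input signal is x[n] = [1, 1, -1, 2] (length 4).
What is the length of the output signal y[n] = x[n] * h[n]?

For linear convolution, the output length is:
len(y) = len(x) + len(h) - 1 = 4 + 4 - 1 = 7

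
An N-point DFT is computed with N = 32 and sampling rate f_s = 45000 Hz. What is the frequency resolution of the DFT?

DFT frequency resolution = f_s / N
= 45000 / 32 = 5625/4 Hz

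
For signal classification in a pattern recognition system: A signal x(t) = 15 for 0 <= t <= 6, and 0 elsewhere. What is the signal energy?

Energy = integral of |x(t)|^2 dt over the signal duration
= 15^2 * 6 = 225 * 6 = 1350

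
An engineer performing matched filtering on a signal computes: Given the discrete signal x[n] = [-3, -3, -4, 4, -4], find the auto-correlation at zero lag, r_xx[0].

The auto-correlation at zero lag r_xx[0] equals the signal energy.
r_xx[0] = sum of x[n]^2 = (-3)^2 + (-3)^2 + (-4)^2 + 4^2 + (-4)^2
= 9 + 9 + 16 + 16 + 16 = 66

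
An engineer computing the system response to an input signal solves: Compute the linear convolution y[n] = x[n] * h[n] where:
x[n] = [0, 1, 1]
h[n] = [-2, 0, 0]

y[n] = sum_k x[k]*h[n-k]. Output length = len(x) + len(h) - 1 = 3 + 3 - 1 = 5.
y[0] = 0*-2 = 0
y[1] = 1*-2 + 0*0 = -2
y[2] = 1*-2 + 1*0 + 0*0 = -2
y[3] = 1*0 + 1*0 = 0
y[4] = 1*0 = 0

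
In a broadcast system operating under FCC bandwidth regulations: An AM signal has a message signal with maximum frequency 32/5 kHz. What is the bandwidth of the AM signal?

In AM (double-sideband), the bandwidth is twice the message frequency.
BW = 2 * f_m = 2 * 32/5 kHz = 64/5 kHz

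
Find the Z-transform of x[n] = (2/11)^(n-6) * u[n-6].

Time-shifting property: if X(z) = Z{x[n]}, then Z{x[n-d]} = z^(-d) * X(z)
X(z) = z/(z - 2/11) for x[n] = (2/11)^n * u[n]
Z{x[n-6]} = z^(-6) * z/(z - 2/11) = z^(-5)/(z - 2/11)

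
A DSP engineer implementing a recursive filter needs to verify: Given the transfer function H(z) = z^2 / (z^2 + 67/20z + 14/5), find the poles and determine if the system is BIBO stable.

Poles are roots of the denominator: z^2 + 67/20z + 14/5 = 0.
Quadratic formula: z = [-(67/20) +/- sqrt((67/20)^2 - 4*(14/5))] / 2
Discriminant = 4489/400 - 56/5 = 9/400; sqrt = 3/20.
z = (-67/20 +/- 3/20) / 2 => z = -8/5 or z = -7/4.
|p1| = 8/5, |p2| = 7/4.
For BIBO stability, all poles must lie inside the unit circle (|p| < 1).
System is UNSTABLE since at least one |p| >= 1.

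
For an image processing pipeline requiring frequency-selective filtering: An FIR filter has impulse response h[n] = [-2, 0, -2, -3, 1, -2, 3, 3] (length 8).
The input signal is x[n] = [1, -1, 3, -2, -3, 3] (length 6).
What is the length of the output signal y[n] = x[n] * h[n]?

For linear convolution, the output length is:
len(y) = len(x) + len(h) - 1 = 6 + 8 - 1 = 13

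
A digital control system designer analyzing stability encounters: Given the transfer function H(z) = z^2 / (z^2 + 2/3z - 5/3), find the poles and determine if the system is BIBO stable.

Poles are roots of the denominator: z^2 + 2/3z - 5/3 = 0.
Quadratic formula: z = [-(2/3) +/- sqrt((2/3)^2 - 4*(-5/3))] / 2
Discriminant = 4/9 + 20/3 = 64/9; sqrt = 8/3.
z = (-2/3 +/- 8/3) / 2 => z = 1 or z = -5/3.
|p1| = 1, |p2| = 5/3.
For BIBO stability, all poles must lie inside the unit circle (|p| < 1).
System is UNSTABLE since at least one |p| >= 1.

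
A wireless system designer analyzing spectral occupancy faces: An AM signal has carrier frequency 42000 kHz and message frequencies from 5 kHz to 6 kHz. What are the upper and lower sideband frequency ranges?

Upper sideband (USB) = fc + [fm_low, fm_high] = 42000 + [5, 6] = [42005, 42006] kHz
Lower sideband (LSB) = fc - [fm_high, fm_low] = 42000 - [6, 5] = [41994, 41995] kHz
Total occupied spectrum: 41994 kHz to 42006 kHz (plus carrier at 42000 kHz)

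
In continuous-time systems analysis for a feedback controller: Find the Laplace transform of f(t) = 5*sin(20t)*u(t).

Standard pair: sin(wt)*u(t) <-> w/(s^2+w^2)
With w = 20: L{5*sin(20t)*u(t)} = 100/(s^2+400)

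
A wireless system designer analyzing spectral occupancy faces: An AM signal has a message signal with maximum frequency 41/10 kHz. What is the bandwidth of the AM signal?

In AM (double-sideband), the bandwidth is twice the message frequency.
BW = 2 * f_m = 2 * 41/10 kHz = 41/5 kHz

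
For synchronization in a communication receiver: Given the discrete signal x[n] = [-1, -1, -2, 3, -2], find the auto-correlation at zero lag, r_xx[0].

The auto-correlation at zero lag r_xx[0] equals the signal energy.
r_xx[0] = sum of x[n]^2 = (-1)^2 + (-1)^2 + (-2)^2 + 3^2 + (-2)^2
= 1 + 1 + 4 + 9 + 4 = 19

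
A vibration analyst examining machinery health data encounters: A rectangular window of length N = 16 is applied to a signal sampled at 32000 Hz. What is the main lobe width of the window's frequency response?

For a rectangular window of length N,
the main lobe width in frequency is 2*f_s/N.
= 2*32000/16 = 4000 Hz
This determines the minimum frequency separation for resolving two sinusoids.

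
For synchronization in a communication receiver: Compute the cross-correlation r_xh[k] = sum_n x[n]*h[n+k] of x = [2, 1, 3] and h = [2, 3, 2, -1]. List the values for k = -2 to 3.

Both sequences indexed from 0 and zero outside their support.
Lags with overlap: k = -2 to 3.
  r_xh[-2] = x[2]*h[0] = 6
  r_xh[-1] = x[1]*h[0] + x[2]*h[1] = 11
  r_xh[0] = x[0]*h[0] + x[1]*h[1] + x[2]*h[2] = 13
  r_xh[1] = x[0]*h[1] + x[1]*h[2] + x[2]*h[3] = 5
  r_xh[2] = x[0]*h[2] + x[1]*h[3] = 3
  r_xh[3] = x[0]*h[3] = -2
r_xh = [6, 11, 13, 5, 3, -2] (for k = -2, ..., 3)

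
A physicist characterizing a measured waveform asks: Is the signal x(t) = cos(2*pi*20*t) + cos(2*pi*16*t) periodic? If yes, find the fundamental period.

f1 = 20 Hz, f2 = 16 Hz
Period T1 = 1/20, T2 = 1/16
Ratio T1/T2 = 16/20, which is rational.
The signal is periodic with fundamental period T = 1/GCD(20,16) = 1/4 s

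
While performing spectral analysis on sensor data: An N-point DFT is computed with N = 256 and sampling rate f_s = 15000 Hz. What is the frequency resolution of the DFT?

DFT frequency resolution = f_s / N
= 15000 / 256 = 1875/32 Hz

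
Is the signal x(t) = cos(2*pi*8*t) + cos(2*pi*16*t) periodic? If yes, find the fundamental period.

f1 = 8 Hz, f2 = 16 Hz
Period T1 = 1/8, T2 = 1/16
Ratio T1/T2 = 16/8, which is rational.
The signal is periodic with fundamental period T = 1/GCD(8,16) = 1/8 s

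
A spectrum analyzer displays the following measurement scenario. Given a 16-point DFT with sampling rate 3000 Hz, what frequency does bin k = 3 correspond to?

The frequency of DFT bin k is: f_k = k * f_s / N
f_3 = 3 * 3000 / 16 = 1125/2 Hz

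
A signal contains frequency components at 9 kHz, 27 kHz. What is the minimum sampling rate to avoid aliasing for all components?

The highest frequency component is f_max = 27 kHz.
Nyquist rate = 2 * f_max = 2 * 27 kHz = 54 kHz.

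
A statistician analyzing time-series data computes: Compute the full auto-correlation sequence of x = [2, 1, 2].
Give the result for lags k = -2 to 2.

r_xx[k] = sum_m x[m]*x[m+k], indexed from 0, for k = -2 to 2:
  r_xx[-2] = x[2]*x[0] = 4
  r_xx[-1] = x[1]*x[0] + x[2]*x[1] = 4
  r_xx[0] = x[0]*x[0] + x[1]*x[1] + x[2]*x[2] = 9
  r_xx[1] = x[0]*x[1] + x[1]*x[2] = 4
  r_xx[2] = x[0]*x[2] = 4
r_xx = [4, 4, 9, 4, 4]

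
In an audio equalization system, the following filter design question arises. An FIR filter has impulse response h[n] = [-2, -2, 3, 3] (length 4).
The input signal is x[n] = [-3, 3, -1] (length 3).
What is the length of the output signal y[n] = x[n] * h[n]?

For linear convolution, the output length is:
len(y) = len(x) + len(h) - 1 = 3 + 4 - 1 = 6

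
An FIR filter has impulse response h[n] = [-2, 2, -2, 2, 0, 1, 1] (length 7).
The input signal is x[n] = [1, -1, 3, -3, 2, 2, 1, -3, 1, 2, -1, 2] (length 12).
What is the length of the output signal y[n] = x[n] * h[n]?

For linear convolution, the output length is:
len(y) = len(x) + len(h) - 1 = 12 + 7 - 1 = 18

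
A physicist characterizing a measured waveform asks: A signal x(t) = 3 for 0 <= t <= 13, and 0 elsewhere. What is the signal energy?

Energy = integral of |x(t)|^2 dt over the signal duration
= 3^2 * 13 = 9 * 13 = 117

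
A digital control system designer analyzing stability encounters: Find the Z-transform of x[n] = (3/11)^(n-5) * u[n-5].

Time-shifting property: if X(z) = Z{x[n]}, then Z{x[n-d]} = z^(-d) * X(z)
X(z) = z/(z - 3/11) for x[n] = (3/11)^n * u[n]
Z{x[n-5]} = z^(-5) * z/(z - 3/11) = z^(-4)/(z - 3/11)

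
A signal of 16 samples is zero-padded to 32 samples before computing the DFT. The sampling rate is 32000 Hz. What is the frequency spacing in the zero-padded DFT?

Original DFT: N = 16, resolution = f_s/N = 32000/16 = 2000 Hz
Zero-padded DFT: N = 32, resolution = f_s/N = 32000/32 = 1000 Hz
Zero-padding interpolates the spectrum (finer frequency grid)
but does NOT improve the true spectral resolution (ability to resolve close frequencies).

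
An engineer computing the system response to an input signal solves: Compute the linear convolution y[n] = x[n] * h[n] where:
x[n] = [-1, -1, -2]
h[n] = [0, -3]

y[n] = sum_k x[k]*h[n-k]. Output length = len(x) + len(h) - 1 = 3 + 2 - 1 = 4.
y[0] = -1*0 = 0
y[1] = -1*0 + -1*-3 = 3
y[2] = -2*0 + -1*-3 = 3
y[3] = -2*-3 = 6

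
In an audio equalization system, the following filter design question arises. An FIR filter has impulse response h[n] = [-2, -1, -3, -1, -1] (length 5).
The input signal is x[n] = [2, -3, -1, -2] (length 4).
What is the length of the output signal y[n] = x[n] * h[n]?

For linear convolution, the output length is:
len(y) = len(x) + len(h) - 1 = 4 + 5 - 1 = 8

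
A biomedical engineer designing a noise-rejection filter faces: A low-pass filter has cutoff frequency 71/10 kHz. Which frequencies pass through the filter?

A low-pass filter passes all frequencies below the cutoff frequency 71/10 kHz and attenuates higher frequencies.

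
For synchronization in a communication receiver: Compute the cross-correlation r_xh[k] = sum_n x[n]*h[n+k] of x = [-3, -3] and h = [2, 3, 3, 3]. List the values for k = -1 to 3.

Both sequences indexed from 0 and zero outside their support.
Lags with overlap: k = -1 to 3.
  r_xh[-1] = x[1]*h[0] = -6
  r_xh[0] = x[0]*h[0] + x[1]*h[1] = -15
  r_xh[1] = x[0]*h[1] + x[1]*h[2] = -18
  r_xh[2] = x[0]*h[2] + x[1]*h[3] = -18
  r_xh[3] = x[0]*h[3] = -9
r_xh = [-6, -15, -18, -18, -9] (for k = -1, ..., 3)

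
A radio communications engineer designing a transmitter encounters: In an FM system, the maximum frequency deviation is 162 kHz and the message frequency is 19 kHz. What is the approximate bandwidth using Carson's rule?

Carson's rule: BW = 2*(delta_f + f_m)
= 2*(162 + 19) kHz = 362 kHz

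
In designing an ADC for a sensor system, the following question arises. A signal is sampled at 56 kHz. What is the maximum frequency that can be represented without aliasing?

The maximum frequency that can be represented without aliasing
is the Nyquist frequency: f_max = f_s / 2 = 56 kHz / 2 = 28 kHz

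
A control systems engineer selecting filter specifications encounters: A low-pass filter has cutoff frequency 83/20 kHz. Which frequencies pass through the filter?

A low-pass filter passes all frequencies below the cutoff frequency 83/20 kHz and attenuates higher frequencies.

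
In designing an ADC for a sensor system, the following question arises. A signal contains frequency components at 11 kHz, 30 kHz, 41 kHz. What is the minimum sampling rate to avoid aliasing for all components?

The highest frequency component is f_max = 41 kHz.
Nyquist rate = 2 * f_max = 2 * 41 kHz = 82 kHz.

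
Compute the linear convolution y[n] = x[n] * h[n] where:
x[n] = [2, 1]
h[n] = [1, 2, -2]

y[n] = sum_k x[k]*h[n-k]. Output length = len(x) + len(h) - 1 = 2 + 3 - 1 = 4.
y[0] = 2*1 = 2
y[1] = 1*1 + 2*2 = 5
y[2] = 1*2 + 2*-2 = -2
y[3] = 1*-2 = -2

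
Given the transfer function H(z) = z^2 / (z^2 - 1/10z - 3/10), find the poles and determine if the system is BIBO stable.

Poles are roots of the denominator: z^2 - 1/10z - 3/10 = 0.
Quadratic formula: z = [-(-1/10) +/- sqrt((-1/10)^2 - 4*(-3/10))] / 2
Discriminant = 1/100 + 6/5 = 121/100; sqrt = 11/10.
z = (1/10 +/- 11/10) / 2 => z = 3/5 or z = -1/2.
|p1| = 3/5, |p2| = 1/2.
For BIBO stability, all poles must lie inside the unit circle (|p| < 1).
System is STABLE since both |p| < 1.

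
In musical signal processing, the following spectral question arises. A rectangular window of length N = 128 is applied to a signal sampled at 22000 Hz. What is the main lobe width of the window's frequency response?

For a rectangular window of length N,
the main lobe width in frequency is 2*f_s/N.
= 2*22000/128 = 1375/4 Hz
This determines the minimum frequency separation for resolving two sinusoids.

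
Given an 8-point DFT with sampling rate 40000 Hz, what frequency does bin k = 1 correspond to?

The frequency of DFT bin k is: f_k = k * f_s / N
f_1 = 1 * 40000 / 8 = 5000 Hz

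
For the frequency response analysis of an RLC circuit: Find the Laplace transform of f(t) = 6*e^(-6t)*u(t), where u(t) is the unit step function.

Standard Laplace transform pair:
e^(-at)*u(t) <-> 1/(s+a)
With a = 6: L{6*e^(-6t)*u(t)} = 6/(s+6), ROC: Re(s) > -6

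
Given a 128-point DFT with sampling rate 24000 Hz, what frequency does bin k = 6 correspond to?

The frequency of DFT bin k is: f_k = k * f_s / N
f_6 = 6 * 24000 / 128 = 1125 Hz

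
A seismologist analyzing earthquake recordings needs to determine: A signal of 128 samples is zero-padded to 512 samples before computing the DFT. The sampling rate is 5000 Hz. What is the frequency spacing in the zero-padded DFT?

Original DFT: N = 128, resolution = f_s/N = 5000/128 = 625/16 Hz
Zero-padded DFT: N = 512, resolution = f_s/N = 5000/512 = 625/64 Hz
Zero-padding interpolates the spectrum (finer frequency grid)
but does NOT improve the true spectral resolution (ability to resolve close frequencies).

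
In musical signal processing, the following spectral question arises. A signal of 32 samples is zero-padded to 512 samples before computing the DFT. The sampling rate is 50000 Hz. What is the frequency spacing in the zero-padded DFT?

Original DFT: N = 32, resolution = f_s/N = 50000/32 = 3125/2 Hz
Zero-padded DFT: N = 512, resolution = f_s/N = 50000/512 = 3125/32 Hz
Zero-padding interpolates the spectrum (finer frequency grid)
but does NOT improve the true spectral resolution (ability to resolve close frequencies).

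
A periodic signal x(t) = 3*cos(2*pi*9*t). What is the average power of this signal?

Average power of A*cos(wt) is A^2/2.
P = 3^2 / 2 = 9/2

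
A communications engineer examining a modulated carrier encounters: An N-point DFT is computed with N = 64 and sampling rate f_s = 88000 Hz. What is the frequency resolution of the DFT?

DFT frequency resolution = f_s / N
= 88000 / 64 = 1375 Hz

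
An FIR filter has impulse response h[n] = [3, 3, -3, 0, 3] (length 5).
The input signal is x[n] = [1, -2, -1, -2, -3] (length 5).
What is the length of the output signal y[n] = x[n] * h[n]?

For linear convolution, the output length is:
len(y) = len(x) + len(h) - 1 = 5 + 5 - 1 = 9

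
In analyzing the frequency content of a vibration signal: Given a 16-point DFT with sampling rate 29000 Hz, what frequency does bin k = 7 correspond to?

The frequency of DFT bin k is: f_k = k * f_s / N
f_7 = 7 * 29000 / 16 = 25375/2 Hz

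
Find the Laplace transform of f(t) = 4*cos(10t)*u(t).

Standard pair: cos(wt)*u(t) <-> s/(s^2+w^2)
With w = 10: L{4*cos(10t)*u(t)} = 4s/(s^2+100)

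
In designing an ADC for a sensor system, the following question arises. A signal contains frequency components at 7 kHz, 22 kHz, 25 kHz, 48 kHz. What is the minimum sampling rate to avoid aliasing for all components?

The highest frequency component is f_max = 48 kHz.
Nyquist rate = 2 * f_max = 2 * 48 kHz = 96 kHz.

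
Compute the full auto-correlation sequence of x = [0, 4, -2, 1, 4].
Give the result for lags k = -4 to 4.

r_xx[k] = sum_m x[m]*x[m+k], indexed from 0, for k = -4 to 4:
  r_xx[-4] = x[4]*x[0] = 0
  r_xx[-3] = x[3]*x[0] + x[4]*x[1] = 16
  r_xx[-2] = x[2]*x[0] + x[3]*x[1] + x[4]*x[2] = -4
  r_xx[-1] = x[1]*x[0] + x[2]*x[1] + x[3]*x[2] + x[4]*x[3] = -6
  r_xx[0] = x[0]*x[0] + x[1]*x[1] + x[2]*x[2] + x[3]*x[3] + x[4]*x[4] = 37
  r_xx[1] = x[0]*x[1] + x[1]*x[2] + x[2]*x[3] + x[3]*x[4] = -6
  r_xx[2] = x[0]*x[2] + x[1]*x[3] + x[2]*x[4] = -4
  r_xx[3] = x[0]*x[3] + x[1]*x[4] = 16
  r_xx[4] = x[0]*x[4] = 0
r_xx = [0, 16, -4, -6, 37, -6, -4, 16, 0]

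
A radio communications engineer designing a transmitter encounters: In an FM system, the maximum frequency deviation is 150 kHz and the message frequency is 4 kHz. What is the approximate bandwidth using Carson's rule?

Carson's rule: BW = 2*(delta_f + f_m)
= 2*(150 + 4) kHz = 308 kHz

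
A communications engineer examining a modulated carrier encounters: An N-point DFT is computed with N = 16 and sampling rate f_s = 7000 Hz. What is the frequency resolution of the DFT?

DFT frequency resolution = f_s / N
= 7000 / 16 = 875/2 Hz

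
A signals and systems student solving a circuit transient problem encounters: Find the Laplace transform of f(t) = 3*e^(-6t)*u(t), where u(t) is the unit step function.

Standard Laplace transform pair:
e^(-at)*u(t) <-> 1/(s+a)
With a = 6: L{3*e^(-6t)*u(t)} = 3/(s+6), ROC: Re(s) > -6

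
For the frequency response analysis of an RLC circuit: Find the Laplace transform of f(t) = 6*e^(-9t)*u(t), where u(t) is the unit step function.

Standard Laplace transform pair:
e^(-at)*u(t) <-> 1/(s+a)
With a = 9: L{6*e^(-9t)*u(t)} = 6/(s+9), ROC: Re(s) > -9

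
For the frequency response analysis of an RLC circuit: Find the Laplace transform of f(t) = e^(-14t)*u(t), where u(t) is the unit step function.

Standard Laplace transform pair:
e^(-at)*u(t) <-> 1/(s+a)
With a = 14: L{e^(-14t)*u(t)} = 1/(s+14), ROC: Re(s) > -14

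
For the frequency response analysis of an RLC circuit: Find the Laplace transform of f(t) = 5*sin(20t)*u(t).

Standard pair: sin(wt)*u(t) <-> w/(s^2+w^2)
With w = 20: L{5*sin(20t)*u(t)} = 100/(s^2+400)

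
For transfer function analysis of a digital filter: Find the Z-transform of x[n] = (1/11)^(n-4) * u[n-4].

Time-shifting property: if X(z) = Z{x[n]}, then Z{x[n-d]} = z^(-d) * X(z)
X(z) = z/(z - 1/11) for x[n] = (1/11)^n * u[n]
Z{x[n-4]} = z^(-4) * z/(z - 1/11) = z^(-3)/(z - 1/11)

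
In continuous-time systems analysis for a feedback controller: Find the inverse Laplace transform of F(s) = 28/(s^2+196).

Standard pair: w/(s^2+w^2) <-> sin(wt)*u(t)
Recognize w^2 = 196, so w = 14; numerator 28 = 2*14.
f(t) = 2*sin(14t)*u(t)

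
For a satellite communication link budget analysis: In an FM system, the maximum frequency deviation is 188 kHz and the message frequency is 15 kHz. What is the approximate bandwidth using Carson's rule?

Carson's rule: BW = 2*(delta_f + f_m)
= 2*(188 + 15) kHz = 406 kHz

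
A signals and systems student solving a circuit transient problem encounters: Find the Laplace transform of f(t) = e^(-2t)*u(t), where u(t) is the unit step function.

Standard Laplace transform pair:
e^(-at)*u(t) <-> 1/(s+a)
With a = 2: L{e^(-2t)*u(t)} = 1/(s+2), ROC: Re(s) > -2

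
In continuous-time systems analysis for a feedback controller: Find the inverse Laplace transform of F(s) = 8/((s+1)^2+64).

Standard pair: w/((s+a)^2+w^2) <-> e^(-at)*sin(wt)*u(t)
With a=1, w=8: f(t) = e^(-t)*sin(8t)*u(t)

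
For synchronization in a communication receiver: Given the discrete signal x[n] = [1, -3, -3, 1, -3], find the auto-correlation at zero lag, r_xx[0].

The auto-correlation at zero lag r_xx[0] equals the signal energy.
r_xx[0] = sum of x[n]^2 = 1^2 + (-3)^2 + (-3)^2 + 1^2 + (-3)^2
= 1 + 9 + 9 + 1 + 9 = 29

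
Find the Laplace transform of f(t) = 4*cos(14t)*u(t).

Standard pair: cos(wt)*u(t) <-> s/(s^2+w^2)
With w = 14: L{4*cos(14t)*u(t)} = 4s/(s^2+196)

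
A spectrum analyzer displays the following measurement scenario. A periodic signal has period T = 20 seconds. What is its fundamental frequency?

The fundamental frequency is the reciprocal of the period.
f = 1/T = 1/(20) = 1/20 Hz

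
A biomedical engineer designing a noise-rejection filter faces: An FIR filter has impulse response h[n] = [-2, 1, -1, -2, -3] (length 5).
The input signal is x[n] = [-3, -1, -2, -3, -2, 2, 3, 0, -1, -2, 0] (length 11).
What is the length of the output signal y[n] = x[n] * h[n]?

For linear convolution, the output length is:
len(y) = len(x) + len(h) - 1 = 11 + 5 - 1 = 15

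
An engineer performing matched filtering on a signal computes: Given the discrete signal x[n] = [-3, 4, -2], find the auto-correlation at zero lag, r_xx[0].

The auto-correlation at zero lag r_xx[0] equals the signal energy.
r_xx[0] = sum of x[n]^2 = (-3)^2 + 4^2 + (-2)^2
= 9 + 16 + 4 = 29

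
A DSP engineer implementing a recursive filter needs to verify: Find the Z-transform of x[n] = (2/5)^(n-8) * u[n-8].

Time-shifting property: if X(z) = Z{x[n]}, then Z{x[n-d]} = z^(-d) * X(z)
X(z) = z/(z - 2/5) for x[n] = (2/5)^n * u[n]
Z{x[n-8]} = z^(-8) * z/(z - 2/5) = z^(-7)/(z - 2/5)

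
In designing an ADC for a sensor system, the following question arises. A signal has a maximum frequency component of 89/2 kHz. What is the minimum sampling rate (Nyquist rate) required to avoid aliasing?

By the Nyquist-Shannon sampling theorem,
the minimum sampling rate (Nyquist rate) must be at least 2 * f_max.
Nyquist rate = 2 * 89/2 kHz = 89 kHz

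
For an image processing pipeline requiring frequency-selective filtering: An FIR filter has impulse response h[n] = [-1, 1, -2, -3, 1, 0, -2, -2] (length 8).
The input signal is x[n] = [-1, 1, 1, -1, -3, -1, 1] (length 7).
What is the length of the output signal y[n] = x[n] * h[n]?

For linear convolution, the output length is:
len(y) = len(x) + len(h) - 1 = 7 + 8 - 1 = 14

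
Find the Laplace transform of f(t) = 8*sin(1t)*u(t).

Standard pair: sin(wt)*u(t) <-> w/(s^2+w^2)
With w = 1: L{8*sin(1t)*u(t)} = 8/(s^2+1)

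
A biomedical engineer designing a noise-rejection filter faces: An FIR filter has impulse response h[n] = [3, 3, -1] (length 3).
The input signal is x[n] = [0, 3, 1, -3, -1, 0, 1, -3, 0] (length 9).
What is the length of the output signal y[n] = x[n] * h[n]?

For linear convolution, the output length is:
len(y) = len(x) + len(h) - 1 = 9 + 3 - 1 = 11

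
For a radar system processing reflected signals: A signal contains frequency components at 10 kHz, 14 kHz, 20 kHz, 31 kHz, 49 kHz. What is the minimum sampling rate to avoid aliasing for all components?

The highest frequency component is f_max = 49 kHz.
Nyquist rate = 2 * f_max = 2 * 49 kHz = 98 kHz.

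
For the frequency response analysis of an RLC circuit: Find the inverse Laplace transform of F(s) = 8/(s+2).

Standard pair: k/(s+a) <-> k*e^(-at)*u(t)
With k=8, a=2: f(t) = 8*e^(-2t)*u(t)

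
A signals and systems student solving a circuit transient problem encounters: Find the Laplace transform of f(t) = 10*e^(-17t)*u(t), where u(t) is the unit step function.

Standard Laplace transform pair:
e^(-at)*u(t) <-> 1/(s+a)
With a = 17: L{10*e^(-17t)*u(t)} = 10/(s+17), ROC: Re(s) > -17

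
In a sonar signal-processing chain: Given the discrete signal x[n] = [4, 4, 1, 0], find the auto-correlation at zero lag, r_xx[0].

The auto-correlation at zero lag r_xx[0] equals the signal energy.
r_xx[0] = sum of x[n]^2 = 4^2 + 4^2 + 1^2 + 0^2
= 16 + 16 + 1 + 0 = 33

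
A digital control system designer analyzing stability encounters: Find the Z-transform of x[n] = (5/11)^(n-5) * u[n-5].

Time-shifting property: if X(z) = Z{x[n]}, then Z{x[n-d]} = z^(-d) * X(z)
X(z) = z/(z - 5/11) for x[n] = (5/11)^n * u[n]
Z{x[n-5]} = z^(-5) * z/(z - 5/11) = z^(-4)/(z - 5/11)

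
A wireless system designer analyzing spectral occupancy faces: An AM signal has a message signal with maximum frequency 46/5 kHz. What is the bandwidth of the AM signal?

In AM (double-sideband), the bandwidth is twice the message frequency.
BW = 2 * f_m = 2 * 46/5 kHz = 92/5 kHz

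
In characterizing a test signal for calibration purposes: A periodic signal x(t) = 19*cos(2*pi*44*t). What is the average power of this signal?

Average power of A*cos(wt) is A^2/2.
P = 19^2 / 2 = 361/2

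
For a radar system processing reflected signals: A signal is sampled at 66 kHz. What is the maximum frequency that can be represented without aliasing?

The maximum frequency that can be represented without aliasing
is the Nyquist frequency: f_max = f_s / 2 = 66 kHz / 2 = 33 kHz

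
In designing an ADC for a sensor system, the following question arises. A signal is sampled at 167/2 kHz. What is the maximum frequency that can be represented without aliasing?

The maximum frequency that can be represented without aliasing
is the Nyquist frequency: f_max = f_s / 2 = 167/2 kHz / 2 = 167/4 kHz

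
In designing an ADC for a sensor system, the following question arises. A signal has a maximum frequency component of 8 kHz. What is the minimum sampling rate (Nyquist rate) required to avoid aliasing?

By the Nyquist-Shannon sampling theorem,
the minimum sampling rate (Nyquist rate) must be at least 2 * f_max.
Nyquist rate = 2 * 8 kHz = 16 kHz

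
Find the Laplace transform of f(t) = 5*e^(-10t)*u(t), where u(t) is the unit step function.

Standard Laplace transform pair:
e^(-at)*u(t) <-> 1/(s+a)
With a = 10: L{5*e^(-10t)*u(t)} = 5/(s+10), ROC: Re(s) > -10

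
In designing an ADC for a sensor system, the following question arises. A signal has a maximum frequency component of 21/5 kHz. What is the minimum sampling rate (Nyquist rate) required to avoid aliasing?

By the Nyquist-Shannon sampling theorem,
the minimum sampling rate (Nyquist rate) must be at least 2 * f_max.
Nyquist rate = 2 * 21/5 kHz = 42/5 kHz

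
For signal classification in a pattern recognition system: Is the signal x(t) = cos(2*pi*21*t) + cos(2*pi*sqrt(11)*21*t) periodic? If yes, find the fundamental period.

f1 = 21 Hz, f2 = 21*sqrt(11) Hz
Ratio f2/f1 = sqrt(11), which is irrational.
Since the frequency ratio is irrational, no common period exists.
The signal is not periodic.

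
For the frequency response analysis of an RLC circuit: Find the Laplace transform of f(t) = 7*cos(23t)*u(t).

Standard pair: cos(wt)*u(t) <-> s/(s^2+w^2)
With w = 23: L{7*cos(23t)*u(t)} = 7s/(s^2+529)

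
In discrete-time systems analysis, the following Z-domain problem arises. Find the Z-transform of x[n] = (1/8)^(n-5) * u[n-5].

Time-shifting property: if X(z) = Z{x[n]}, then Z{x[n-d]} = z^(-d) * X(z)
X(z) = z/(z - 1/8) for x[n] = (1/8)^n * u[n]
Z{x[n-5]} = z^(-5) * z/(z - 1/8) = z^(-4)/(z - 1/8)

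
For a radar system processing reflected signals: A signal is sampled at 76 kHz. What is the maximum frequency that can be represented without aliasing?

The maximum frequency that can be represented without aliasing
is the Nyquist frequency: f_max = f_s / 2 = 76 kHz / 2 = 38 kHz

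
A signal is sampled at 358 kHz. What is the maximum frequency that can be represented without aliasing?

The maximum frequency that can be represented without aliasing
is the Nyquist frequency: f_max = f_s / 2 = 358 kHz / 2 = 179 kHz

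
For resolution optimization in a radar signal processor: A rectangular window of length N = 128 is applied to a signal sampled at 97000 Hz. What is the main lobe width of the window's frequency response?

For a rectangular window of length N,
the main lobe width in frequency is 2*f_s/N.
= 2*97000/128 = 12125/8 Hz
This determines the minimum frequency separation for resolving two sinusoids.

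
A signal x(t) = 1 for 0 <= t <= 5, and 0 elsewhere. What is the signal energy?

Energy = integral of |x(t)|^2 dt over the signal duration
= 1^2 * 5 = 1 * 5 = 5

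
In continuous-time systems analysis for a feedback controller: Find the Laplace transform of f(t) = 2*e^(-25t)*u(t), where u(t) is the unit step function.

Standard Laplace transform pair:
e^(-at)*u(t) <-> 1/(s+a)
With a = 25: L{2*e^(-25t)*u(t)} = 2/(s+25), ROC: Re(s) > -25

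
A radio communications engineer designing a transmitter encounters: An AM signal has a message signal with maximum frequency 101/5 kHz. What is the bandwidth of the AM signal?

In AM (double-sideband), the bandwidth is twice the message frequency.
BW = 2 * f_m = 2 * 101/5 kHz = 202/5 kHz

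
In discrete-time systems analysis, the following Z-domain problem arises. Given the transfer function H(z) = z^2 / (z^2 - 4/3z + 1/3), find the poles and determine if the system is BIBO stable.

Poles are roots of the denominator: z^2 - 4/3z + 1/3 = 0.
Quadratic formula: z = [-(-4/3) +/- sqrt((-4/3)^2 - 4*(1/3))] / 2
Discriminant = 16/9 - 4/3 = 4/9; sqrt = 2/3.
z = (4/3 +/- 2/3) / 2 => z = 1 or z = 1/3.
|p1| = 1, |p2| = 1/3.
For BIBO stability, all poles must lie inside the unit circle (|p| < 1).
System is UNSTABLE since at least one |p| >= 1.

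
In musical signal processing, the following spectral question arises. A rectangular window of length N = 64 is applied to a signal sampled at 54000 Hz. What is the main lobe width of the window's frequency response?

For a rectangular window of length N,
the main lobe width in frequency is 2*f_s/N.
= 2*54000/64 = 3375/2 Hz
This determines the minimum frequency separation for resolving two sinusoids.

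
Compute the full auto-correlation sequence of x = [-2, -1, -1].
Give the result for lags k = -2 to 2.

r_xx[k] = sum_m x[m]*x[m+k], indexed from 0, for k = -2 to 2:
  r_xx[-2] = x[2]*x[0] = 2
  r_xx[-1] = x[1]*x[0] + x[2]*x[1] = 3
  r_xx[0] = x[0]*x[0] + x[1]*x[1] + x[2]*x[2] = 6
  r_xx[1] = x[0]*x[1] + x[1]*x[2] = 3
  r_xx[2] = x[0]*x[2] = 2
r_xx = [2, 3, 6, 3, 2]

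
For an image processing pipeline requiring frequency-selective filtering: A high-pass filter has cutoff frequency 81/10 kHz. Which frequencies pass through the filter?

A high-pass filter passes all frequencies above the cutoff frequency 81/10 kHz and attenuates lower frequencies.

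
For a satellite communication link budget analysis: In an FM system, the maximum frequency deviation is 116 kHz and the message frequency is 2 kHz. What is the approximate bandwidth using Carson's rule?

Carson's rule: BW = 2*(delta_f + f_m)
= 2*(116 + 2) kHz = 236 kHz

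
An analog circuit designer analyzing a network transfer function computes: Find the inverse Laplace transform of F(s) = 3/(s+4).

Standard pair: k/(s+a) <-> k*e^(-at)*u(t)
With k=3, a=4: f(t) = 3*e^(-4t)*u(t)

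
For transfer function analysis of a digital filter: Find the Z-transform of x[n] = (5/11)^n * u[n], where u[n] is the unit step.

The Z-transform of a^n * u[n] is z/(z-a) for |z| > |a|.
Here a = 5/11, so X(z) = z/(z - (5/11)) = 11z/(11z - 5)
ROC: |z| > 5/11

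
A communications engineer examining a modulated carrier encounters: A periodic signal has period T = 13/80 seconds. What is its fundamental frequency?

The fundamental frequency is the reciprocal of the period.
f = 1/T = 1/(13/80) = 80/13 Hz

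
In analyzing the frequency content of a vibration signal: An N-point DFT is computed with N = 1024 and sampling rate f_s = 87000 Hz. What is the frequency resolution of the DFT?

DFT frequency resolution = f_s / N
= 87000 / 1024 = 10875/128 Hz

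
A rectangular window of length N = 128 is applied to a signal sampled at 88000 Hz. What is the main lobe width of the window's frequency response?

For a rectangular window of length N,
the main lobe width in frequency is 2*f_s/N.
= 2*88000/128 = 1375 Hz
This determines the minimum frequency separation for resolving two sinusoids.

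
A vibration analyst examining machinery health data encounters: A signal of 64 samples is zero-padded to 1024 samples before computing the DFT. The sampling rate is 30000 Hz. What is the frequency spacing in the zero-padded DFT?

Original DFT: N = 64, resolution = f_s/N = 30000/64 = 1875/4 Hz
Zero-padded DFT: N = 1024, resolution = f_s/N = 30000/1024 = 1875/64 Hz
Zero-padding interpolates the spectrum (finer frequency grid)
but does NOT improve the true spectral resolution (ability to resolve close frequencies).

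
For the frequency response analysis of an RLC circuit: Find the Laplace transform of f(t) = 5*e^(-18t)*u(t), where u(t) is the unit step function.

Standard Laplace transform pair:
e^(-at)*u(t) <-> 1/(s+a)
With a = 18: L{5*e^(-18t)*u(t)} = 5/(s+18), ROC: Re(s) > -18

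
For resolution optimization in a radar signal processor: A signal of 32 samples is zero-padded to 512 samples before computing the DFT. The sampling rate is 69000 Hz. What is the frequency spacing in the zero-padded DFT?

Original DFT: N = 32, resolution = f_s/N = 69000/32 = 8625/4 Hz
Zero-padded DFT: N = 512, resolution = f_s/N = 69000/512 = 8625/64 Hz
Zero-padding interpolates the spectrum (finer frequency grid)
but does NOT improve the true spectral resolution (ability to resolve close frequencies).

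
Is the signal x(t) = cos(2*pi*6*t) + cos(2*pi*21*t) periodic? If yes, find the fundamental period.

f1 = 6 Hz, f2 = 21 Hz
Period T1 = 1/6, T2 = 1/21
Ratio T1/T2 = 21/6, which is rational.
The signal is periodic with fundamental period T = 1/GCD(6,21) = 1/3 s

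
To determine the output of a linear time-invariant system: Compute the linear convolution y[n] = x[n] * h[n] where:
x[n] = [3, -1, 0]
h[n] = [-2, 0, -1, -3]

y[n] = sum_k x[k]*h[n-k]. Output length = len(x) + len(h) - 1 = 3 + 4 - 1 = 6.
y[0] = 3*-2 = -6
y[1] = -1*-2 + 3*0 = 2
y[2] = 0*-2 + -1*0 + 3*-1 = -3
y[3] = 0*0 + -1*-1 + 3*-3 = -8
y[4] = 0*-1 + -1*-3 = 3
y[5] = 0*-3 = 0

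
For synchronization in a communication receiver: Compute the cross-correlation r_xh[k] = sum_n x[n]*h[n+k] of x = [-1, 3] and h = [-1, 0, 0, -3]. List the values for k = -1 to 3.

Both sequences indexed from 0 and zero outside their support.
Lags with overlap: k = -1 to 3.
  r_xh[-1] = x[1]*h[0] = -3
  r_xh[0] = x[0]*h[0] + x[1]*h[1] = 1
  r_xh[1] = x[0]*h[1] + x[1]*h[2] = 0
  r_xh[2] = x[0]*h[2] + x[1]*h[3] = -9
  r_xh[3] = x[0]*h[3] = 3
r_xh = [-3, 1, 0, -9, 3] (for k = -1, ..., 3)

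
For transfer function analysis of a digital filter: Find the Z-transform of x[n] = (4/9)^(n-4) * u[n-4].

Time-shifting property: if X(z) = Z{x[n]}, then Z{x[n-d]} = z^(-d) * X(z)
X(z) = z/(z - 4/9) for x[n] = (4/9)^n * u[n]
Z{x[n-4]} = z^(-4) * z/(z - 4/9) = z^(-3)/(z - 4/9)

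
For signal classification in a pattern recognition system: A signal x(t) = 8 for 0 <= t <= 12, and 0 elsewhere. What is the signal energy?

Energy = integral of |x(t)|^2 dt over the signal duration
= 8^2 * 12 = 64 * 12 = 768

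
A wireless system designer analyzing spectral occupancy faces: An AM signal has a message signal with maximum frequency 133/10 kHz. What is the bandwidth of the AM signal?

In AM (double-sideband), the bandwidth is twice the message frequency.
BW = 2 * f_m = 2 * 133/10 kHz = 133/5 kHz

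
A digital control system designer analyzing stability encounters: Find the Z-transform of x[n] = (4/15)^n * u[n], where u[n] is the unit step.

The Z-transform of a^n * u[n] is z/(z-a) for |z| > |a|.
Here a = 4/15, so X(z) = z/(z - (4/15)) = 15z/(15z - 4)
ROC: |z| > 4/15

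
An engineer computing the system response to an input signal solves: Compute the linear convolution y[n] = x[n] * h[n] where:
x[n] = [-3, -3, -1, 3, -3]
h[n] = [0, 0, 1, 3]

y[n] = sum_k x[k]*h[n-k]. Output length = len(x) + len(h) - 1 = 5 + 4 - 1 = 8.
y[0] = -3*0 = 0
y[1] = -3*0 + -3*0 = 0
y[2] = -1*0 + -3*0 + -3*1 = -3
y[3] = 3*0 + -1*0 + -3*1 + -3*3 = -12
y[4] = -3*0 + 3*0 + -1*1 + -3*3 = -10
y[5] = -3*0 + 3*1 + -1*3 = 0
y[6] = -3*1 + 3*3 = 6
y[7] = -3*3 = -9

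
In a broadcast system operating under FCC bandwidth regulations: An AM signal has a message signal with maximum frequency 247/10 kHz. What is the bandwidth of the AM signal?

In AM (double-sideband), the bandwidth is twice the message frequency.
BW = 2 * f_m = 2 * 247/10 kHz = 247/5 kHz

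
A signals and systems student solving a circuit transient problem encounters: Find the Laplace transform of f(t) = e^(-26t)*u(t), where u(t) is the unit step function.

Standard Laplace transform pair:
e^(-at)*u(t) <-> 1/(s+a)
With a = 26: L{e^(-26t)*u(t)} = 1/(s+26), ROC: Re(s) > -26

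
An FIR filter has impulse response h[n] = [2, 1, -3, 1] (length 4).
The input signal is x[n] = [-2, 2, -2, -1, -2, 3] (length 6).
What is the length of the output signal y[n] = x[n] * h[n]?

For linear convolution, the output length is:
len(y) = len(x) + len(h) - 1 = 6 + 4 - 1 = 9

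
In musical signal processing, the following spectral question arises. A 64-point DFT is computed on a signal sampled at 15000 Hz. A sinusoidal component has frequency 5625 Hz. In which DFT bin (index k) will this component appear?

DFT frequency resolution = f_s/N = 15000/64 = 1875/8 Hz
Bin index k = f_signal / resolution = 5625 / 1875/8 = 24
The signal frequency 5625 Hz falls in DFT bin k = 24.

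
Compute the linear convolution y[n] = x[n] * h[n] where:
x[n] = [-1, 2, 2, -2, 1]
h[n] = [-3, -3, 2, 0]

y[n] = sum_k x[k]*h[n-k]. Output length = len(x) + len(h) - 1 = 5 + 4 - 1 = 8.
y[0] = -1*-3 = 3
y[1] = 2*-3 + -1*-3 = -3
y[2] = 2*-3 + 2*-3 + -1*2 = -14
y[3] = -2*-3 + 2*-3 + 2*2 + -1*0 = 4
y[4] = 1*-3 + -2*-3 + 2*2 + 2*0 = 7
y[5] = 1*-3 + -2*2 + 2*0 = -7
y[6] = 1*2 + -2*0 = 2
y[7] = 1*0 = 0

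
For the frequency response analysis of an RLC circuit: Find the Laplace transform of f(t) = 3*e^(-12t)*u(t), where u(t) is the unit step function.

Standard Laplace transform pair:
e^(-at)*u(t) <-> 1/(s+a)
With a = 12: L{3*e^(-12t)*u(t)} = 3/(s+12), ROC: Re(s) > -12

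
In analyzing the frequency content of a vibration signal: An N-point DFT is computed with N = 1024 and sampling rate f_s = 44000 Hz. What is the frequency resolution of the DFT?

DFT frequency resolution = f_s / N
= 44000 / 1024 = 1375/32 Hz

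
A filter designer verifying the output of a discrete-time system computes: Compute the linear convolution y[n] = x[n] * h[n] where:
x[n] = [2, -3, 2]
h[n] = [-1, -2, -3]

y[n] = sum_k x[k]*h[n-k]. Output length = len(x) + len(h) - 1 = 3 + 3 - 1 = 5.
y[0] = 2*-1 = -2
y[1] = -3*-1 + 2*-2 = -1
y[2] = 2*-1 + -3*-2 + 2*-3 = -2
y[3] = 2*-2 + -3*-3 = 5
y[4] = 2*-3 = -6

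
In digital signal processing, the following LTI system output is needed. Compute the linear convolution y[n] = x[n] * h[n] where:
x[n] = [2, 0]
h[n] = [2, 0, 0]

y[n] = sum_k x[k]*h[n-k]. Output length = len(x) + len(h) - 1 = 2 + 3 - 1 = 4.
y[0] = 2*2 = 4
y[1] = 0*2 + 2*0 = 0
y[2] = 0*0 + 2*0 = 0
y[3] = 0*0 = 0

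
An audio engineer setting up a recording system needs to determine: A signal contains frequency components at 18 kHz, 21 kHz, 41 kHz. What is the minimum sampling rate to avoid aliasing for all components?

The highest frequency component is f_max = 41 kHz.
Nyquist rate = 2 * f_max = 2 * 41 kHz = 82 kHz.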